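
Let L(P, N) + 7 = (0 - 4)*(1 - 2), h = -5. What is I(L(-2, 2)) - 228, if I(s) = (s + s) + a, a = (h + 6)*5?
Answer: -229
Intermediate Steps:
L(P, N) = -3 (L(P, N) = -7 + (0 - 4)*(1 - 2) = -7 - 4*(-1) = -7 + 4 = -3)
a = 5 (a = (-5 + 6)*5 = 1*5 = 5)
I(s) = 5 + 2*s (I(s) = (s + s) + 5 = 2*s + 5 = 5 + 2*s)
I(L(-2, 2)) - 228 = (5 + 2*(-3)) - 228 = (5 - 6) - 228 = -1 - 228 = -229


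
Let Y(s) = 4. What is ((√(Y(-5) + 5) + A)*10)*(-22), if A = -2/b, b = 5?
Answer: -572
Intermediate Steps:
A = -⅖ (A = -2/5 = -2*⅕ = -⅖ ≈ -0.40000)
((√(Y(-5) + 5) + A)*10)*(-22) = ((√(4 + 5) - ⅖)*10)*(-22) = ((√9 - ⅖)*10)*(-22) = ((3 - ⅖)*10)*(-22) = ((13/5)*10)*(-22) = 26*(-22) = -572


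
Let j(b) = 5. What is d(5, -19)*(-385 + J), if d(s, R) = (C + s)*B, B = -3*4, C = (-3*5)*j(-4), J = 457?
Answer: 60480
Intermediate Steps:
C = -75 (C = -3*5*5 = -15*5 = -75)
B = -12
d(s, R) = 900 - 12*s (d(s, R) = (-75 + s)*(-12) = 900 - 12*s)
d(5, -19)*(-385 + J) = (900 - 12*5)*(-385 + 457) = (900 - 60)*72 = 840*72 = 60480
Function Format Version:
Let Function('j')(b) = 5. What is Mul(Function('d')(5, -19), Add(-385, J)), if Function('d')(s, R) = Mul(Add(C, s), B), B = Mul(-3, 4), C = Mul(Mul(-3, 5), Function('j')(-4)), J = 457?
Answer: 60480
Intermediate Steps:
C = -75 (C = Mul(Mul(-3, 5), 5) = Mul(-15, 5) = -75)
B = -12
Function('d')(s, R) = Add(900, Mul(-12, s)) (Function('d')(s, R) = Mul(Add(-75, s), -12) = Add(900, Mul(-12, s)))
Mul(Function('d')(5, -19), Add(-385, J)) = Mul(Add(900, Mul(-12, 5)), Add(-385, 457)) = Mul(Add(900, -60), 72) = Mul(840, 72) = 60480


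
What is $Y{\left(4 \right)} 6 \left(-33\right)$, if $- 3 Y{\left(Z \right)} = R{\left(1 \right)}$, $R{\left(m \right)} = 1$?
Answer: $66$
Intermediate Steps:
$Y{\left(Z \right)} = - \frac{1}{3}$ ($Y{\left(Z \right)} = \left(- \frac{1}{3}\right) 1 = - \frac{1}{3}$)
$Y{\left(4 \right)} 6 \left(-33\right) = \left(- \frac{1}{3}\right) 6 \left(-33\right) = \left(-2\right) \left(-33\right) = 66$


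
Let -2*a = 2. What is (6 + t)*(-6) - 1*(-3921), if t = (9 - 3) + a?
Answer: 3855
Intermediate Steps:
a = -1 (a = -½*2 = -1)
t = 5 (t = (9 - 3) - 1 = 6 - 1 = 5)
(6 + t)*(-6) - 1*(-3921) = (6 + 5)*(-6) - 1*(-3921) = 11*(-6) + 3921 = -66 + 3921 = 3855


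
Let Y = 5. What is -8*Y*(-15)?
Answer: 600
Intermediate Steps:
-8*Y*(-15) = -8*5*(-15) = -40*(-15) = 600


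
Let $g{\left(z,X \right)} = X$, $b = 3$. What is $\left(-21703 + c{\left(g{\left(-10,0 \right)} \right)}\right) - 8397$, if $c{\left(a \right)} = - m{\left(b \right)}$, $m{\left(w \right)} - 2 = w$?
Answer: $-30105$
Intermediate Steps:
$m{\left(w \right)} = 2 + w$
$c{\left(a \right)} = -5$ ($c{\left(a \right)} = - (2 + 3) = \left(-1\right) 5 = -5$)
$\left(-21703 + c{\left(g{\left(-10,0 \right)} \right)}\right) - 8397 = \left(-21703 - 5\right) - 8397 = -21708 - 8397 = -30105$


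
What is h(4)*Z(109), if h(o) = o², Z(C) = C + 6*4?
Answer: 2128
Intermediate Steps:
Z(C) = 24 + C (Z(C) = C + 24 = 24 + C)
h(4)*Z(109) = 4²*(24 + 109) = 16*133 = 2128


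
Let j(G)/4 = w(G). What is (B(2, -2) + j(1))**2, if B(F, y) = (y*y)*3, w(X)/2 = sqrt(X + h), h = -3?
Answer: 16 + 192*I*sqrt(2) ≈ 16.0 + 271.53*I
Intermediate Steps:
w(X) = 2*sqrt(-3 + X) (w(X) = 2*sqrt(X - 3) = 2*sqrt(-3 + X))
B(F, y) = 3*y**2 (B(F, y) = y**2*3 = 3*y**2)
j(G) = 8*sqrt(-3 + G) (j(G) = 4*(2*sqrt(-3 + G)) = 8*sqrt(-3 + G))
(B(2, -2) + j(1))**2 = (3*(-2)**2 + 8*sqrt(-3 + 1))**2 = (3*4 + 8*sqrt(-2))**2 = (12 + 8*(I*sqrt(2)))**2 = (12 + 8*I*sqrt(2))**2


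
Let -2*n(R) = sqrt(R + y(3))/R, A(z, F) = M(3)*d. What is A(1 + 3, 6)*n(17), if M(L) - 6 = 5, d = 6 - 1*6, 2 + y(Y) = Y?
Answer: 0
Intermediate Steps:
y(Y) = -2 + Y
d = 0 (d = 6 - 6 = 0)
M(L) = 11 (M(L) = 6 + 5 = 11)
A(z, F) = 0 (A(z, F) = 11*0 = 0)
n(R) = -sqrt(1 + R)/(2*R) (n(R) = -sqrt(R + (-2 + 3))/(2*R) = -sqrt(R + 1)/(2*R) = -sqrt(1 + R)/(2*R))
A(1 + 3, 6)*n(17) = 0*(-1/2*sqrt(1 + 17)/17) = 0*(-1/2*1/17*sqrt(18)) = 0*(-1/2*1/17*3*sqrt(2)) = 0*(-3*sqrt(2)/34) = 0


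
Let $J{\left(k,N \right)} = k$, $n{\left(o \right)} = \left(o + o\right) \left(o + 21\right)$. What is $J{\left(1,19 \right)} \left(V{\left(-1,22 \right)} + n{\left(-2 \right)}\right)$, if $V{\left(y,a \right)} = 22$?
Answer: $-54$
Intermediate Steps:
$n{\left(o \right)} = 2 o \left(21 + o\right)$
$J{\left(1,19 \right)} \left(V{\left(-1,22 \right)} + n{\left(-2 \right)}\right) = 1 \left(22 + 2 \left(-2\right) \left(21 - 2\right)\right) = 1 \left(22 + 2 \left(-2\right) 19\right) = 1 \left(22 - 76\right) = 1 \left(-54\right) = -54$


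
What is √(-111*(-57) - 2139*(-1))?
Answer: √8466 ≈ 92.011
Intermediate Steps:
√(-111*(-57) - 2139*(-1)) = √(6327 + 2139) = √8466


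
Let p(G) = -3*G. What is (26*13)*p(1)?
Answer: -1014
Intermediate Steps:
(26*13)*p(1) = (26*13)*(-3*1) = 338*(-3) = -1014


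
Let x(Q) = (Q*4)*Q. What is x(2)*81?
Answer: 1296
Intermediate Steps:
x(Q) = 4*Q**2 (x(Q) = (4*Q)*Q = 4*Q**2)
x(2)*81 = (4*2**2)*81 = (4*4)*81 = 16*81 = 1296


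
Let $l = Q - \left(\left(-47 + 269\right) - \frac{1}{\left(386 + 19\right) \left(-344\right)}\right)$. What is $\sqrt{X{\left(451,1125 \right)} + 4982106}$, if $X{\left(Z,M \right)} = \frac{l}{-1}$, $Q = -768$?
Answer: $\frac{\sqrt{298525321930030}}{7740} \approx 2232.3$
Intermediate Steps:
$l = - \frac{137926801}{139320}$ ($l = -768 - \left(\left(-47 + 269\right) - \frac{1}{\left(386 + 19\right) \left(-344\right)}\right) = -768 - \left(222 - \frac{1}{405} \left(- \frac{1}{344}\right)\right) = -768 - \left(222 - - \frac{1}{139320}\right) = -768 - \left(222 + \frac{1}{139320}\right) = -768 - \frac{30929041}{139320} = - \frac{137926801}{139320} \approx -990.0$)
$X{\left(Z,M \right)} = \frac{137926801}{139320}$ ($X{\left(Z,M \right)} = - \frac{137926801}{139320 \left(-1\right)} = \left(- \frac{137926801}{139320}\right) \left(-1\right) = \frac{137926801}{139320}$)
$\sqrt{X{\left(451,1125 \right)} + 4982106} = \sqrt{\frac{137926801}{139320} + 4982106} = \sqrt{\frac{694244934721}{139320}} = \frac{\sqrt{298525321930030}}{7740}$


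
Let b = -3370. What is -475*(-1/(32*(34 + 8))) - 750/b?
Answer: 260875/452928 ≈ 0.57597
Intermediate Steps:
-475*(-1/(32*(34 + 8))) - 750/b = -475*(-1/(32*(34 + 8))) - 750/(-3370) = -475/((-32*42)) - 750*(-1/3370) = -475/(-1344) + 75/337 = -475*(-1/1344) + 75/337 = 475/1344 + 75/337 = 260875/452928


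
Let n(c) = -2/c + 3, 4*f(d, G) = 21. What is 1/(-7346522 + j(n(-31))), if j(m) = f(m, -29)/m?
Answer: -380/2791677709 ≈ -1.3612e-7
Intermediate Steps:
f(d, G) = 21/4 (f(d, G) = (1/4)*21 = 21/4)
n(c) = 3 - 2/c
j(m) = 21/(4*m)
1/(-7346522 + j(n(-31))) = 1/(-7346522 + 21/(4*(3 - 2/(-31)))) = 1/(-7346522 + 21/(4*(3 - 2*(-1/31)))) = 1/(-7346522 + 21/(4*(3 + 2/31))) = 1/(-7346522 + 21/(4*(95/31))) = 1/(-7346522 + (21/4)*(31/95)) = 1/(-7346522 + 651/380) = 1/(-2791677709/380) = -380/2791677709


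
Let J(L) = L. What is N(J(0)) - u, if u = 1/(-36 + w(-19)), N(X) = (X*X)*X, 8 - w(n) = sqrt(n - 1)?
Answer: 7/201 - I*sqrt(5)/402 ≈ 0.034826 - 0.0055624*I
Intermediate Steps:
w(n) = 8 - sqrt(-1 + n) (w(n) = 8 - sqrt(n - 1) = 8 - sqrt(-1 + n))
N(X) = X**3 (N(X) = X**2*X = X**3)
u = 1/(-28 - 2*I*sqrt(5)) (u = 1/(-36 + (8 - sqrt(-1 - 19))) = 1/(-36 + (8 - sqrt(-20))) = 1/(-36 + (8 - 2*I*sqrt(5))) = 1/(-28 - 2*I*sqrt(5)) ≈ -0.034826 + 0.0055624*I)
N(J(0)) - u = 0**3 - I/(2*(sqrt(5) - 14*I)) = 0 - I/(2*(sqrt(5) - 14*I)) = -I/(2*(sqrt(5) - 14*I))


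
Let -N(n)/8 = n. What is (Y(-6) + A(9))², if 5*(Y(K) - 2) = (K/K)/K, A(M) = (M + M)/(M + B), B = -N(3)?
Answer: 687241/108900 ≈ 6.3108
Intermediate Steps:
N(n) = -8*n
B = 24 (B = -(-8)*3 = -1*(-24) = 24)
A(M) = 2*M/(24 + M) (A(M) = (M + M)/(M + 24) = (2*M)/(24 + M) = 2*M/(24 + M))
Y(K) = 2 + 1/(5*K) (Y(K) = 2 + ((K/K)/K)/5 = 2 + (1/K)/5 = 2 + 1/(5*K))
(Y(-6) + A(9))² = ((2 + (⅕)/(-6)) + 2*9/(24 + 9))² = ((2 + (⅕)*(-⅙)) + 2*9/33)² = ((2 - 1/30) + 2*9*(1/33))² = (59/30 + 6/11)² = (829/330)² = 687241/108900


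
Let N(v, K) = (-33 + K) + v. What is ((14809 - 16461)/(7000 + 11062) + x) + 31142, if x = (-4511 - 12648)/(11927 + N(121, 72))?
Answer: 3399224053183/109157697 ≈ 31141.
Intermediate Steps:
N(v, K) = -33 + K + v
x = -17159/12087 (x = (-4511 - 12648)/(11927 + (-33 + 72 + 121)) = -17159/(11927 + 160) = -17159/12087 ≈ -1.4196)
((14809 - 16461)/(7000 + 11062) + x) + 31142 = ((14809 - 16461)/(7000 + 11062) - 17159/12087) + 31142 = (-1652/18062 - 17159/12087) + 31142 = (-1652*1/18062 - 17159/12087) + 31142 = (-826/9031 - 17159/12087) + 31142 = -164946791/109157697 + 31142 = 3399224053183/109157697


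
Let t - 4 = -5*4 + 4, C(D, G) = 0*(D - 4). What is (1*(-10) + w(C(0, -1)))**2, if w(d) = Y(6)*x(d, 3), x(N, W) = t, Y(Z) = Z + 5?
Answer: 20164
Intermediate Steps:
C(D, G) = 0 (C(D, G) = 0*(-4 + D) = 0)
t = -12 (t = 4 + (-5*4 + 4) = 4 + (-20 + 4) = 4 - 16 = -12)
Y(Z) = 5 + Z
x(N, W) = -12
w(d) = -132 (w(d) = (5 + 6)*(-12) = 11*(-12) = -132)
(1*(-10) + w(C(0, -1)))**2 = (1*(-10) - 132)**2 = (-10 - 132)**2 = (-142)**2 = 20164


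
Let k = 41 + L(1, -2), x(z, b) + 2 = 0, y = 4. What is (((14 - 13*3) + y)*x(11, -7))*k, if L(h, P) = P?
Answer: 1638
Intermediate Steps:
x(z, b) = -2 (x(z, b) = -2 + 0 = -2)
k = 39 (k = 41 - 2 = 39)
(((14 - 13*3) + y)*x(11, -7))*k = (((14 - 13*3) + 4)*(-2))*39 = (((14 - 39) + 4)*(-2))*39 = ((-25 + 4)*(-2))*39 = -21*(-2)*39 = 42*39 = 1638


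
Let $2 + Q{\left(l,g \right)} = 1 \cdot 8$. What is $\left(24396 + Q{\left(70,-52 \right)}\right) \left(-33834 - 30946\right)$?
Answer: $-1580761560$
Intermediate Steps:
$Q{\left(l,g \right)} = 6$ ($Q{\left(l,g \right)} = -2 + 1 \cdot 8 = -2 + 8 = 6$)
$\left(24396 + Q{\left(70,-52 \right)}\right) \left(-33834 - 30946\right) = \left(24396 + 6\right) \left(-33834 - 30946\right) = 24402 \left(-64780\right) = -1580761560$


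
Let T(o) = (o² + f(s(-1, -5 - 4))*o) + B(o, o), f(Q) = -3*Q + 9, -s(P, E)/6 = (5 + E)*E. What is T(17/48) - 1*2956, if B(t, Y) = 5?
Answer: -6262703/2304 ≈ -2718.2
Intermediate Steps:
s(P, E) = -6*E*(5 + E) (s(P, E) = -6*(5 + E)*E = -6*E*(5 + E))
f(Q) = 9 - 3*Q
T(o) = 5 + o² + 657*o (T(o) = (o² + (9 - (-18)*(-5 - 4)*(5 + (-5 - 4)))*o) + 5 = (o² + (9 - (-18)*(-9)*(5 - 9))*o) + 5 = (o² + (9 - (-18)*(-9)*(-4))*o) + 5 = (o² + (9 - 3*(-216))*o) + 5 = (o² + (9 + 648)*o) + 5 = (o² + 657*o) + 5 = 5 + o² + 657*o)
T(17/48) - 1*2956 = (5 + (17/48)² + 657*(17/48)) - 1*2956 = (5 + (17*(1/48))² + 657*(17*(1/48))) - 2956 = (5 + (17/48)² + 657*(17/48)) - 2956 = (5 + 289/2304 + 3723/16) - 2956 = 547921/2304 - 2956 = -6262703/2304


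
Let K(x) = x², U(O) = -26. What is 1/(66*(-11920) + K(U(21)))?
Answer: -1/786044 ≈ -1.2722e-6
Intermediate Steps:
1/(66*(-11920) + K(U(21))) = 1/(66*(-11920) + (-26)²) = 1/(-786720 + 676) = 1/(-786044) = -1/786044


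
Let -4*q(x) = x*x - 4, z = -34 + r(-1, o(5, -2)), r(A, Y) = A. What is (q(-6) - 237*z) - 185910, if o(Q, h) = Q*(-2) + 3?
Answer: -177623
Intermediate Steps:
o(Q, h) = 3 - 2*Q (o(Q, h) = -2*Q + 3 = 3 - 2*Q)
z = -35 (z = -34 - 1 = -35)
q(x) = 1 - x²/4 (q(x) = -(x*x - 4)/4 = -(x² - 4)/4 = -(-4 + x²)/4 = 1 - x²/4)
(q(-6) - 237*z) - 185910 = ((1 - ¼*(-6)²) - 237*(-35)) - 185910 = ((1 - ¼*36) + 8295) - 185910 = ((1 - 9) + 8295) - 185910 = (-8 + 8295) - 185910 = 8287 - 185910 = -177623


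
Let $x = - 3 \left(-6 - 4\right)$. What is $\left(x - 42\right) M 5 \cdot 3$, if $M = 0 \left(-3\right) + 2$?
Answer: $-360$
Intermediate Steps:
$M = 2$ ($M = 0 + 2 = 2$)
$x = 30$ ($x = \left(-3\right) \left(-10\right) = 30$)
$\left(x - 42\right) M 5 \cdot 3 = \left(30 - 42\right) 2 \cdot 5 \cdot 3 = - 12 \cdot 10 \cdot 3 = \left(-12\right) 30 = -360$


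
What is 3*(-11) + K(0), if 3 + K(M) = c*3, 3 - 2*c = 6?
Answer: -81/2 ≈ -40.500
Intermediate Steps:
c = -3/2 (c = 3/2 - ½*6 = 3/2 - 3 = -3/2 ≈ -1.5000)
K(M) = -15/2 (K(M) = -3 - 3/2*3 = -3 - 9/2 = -15/2)
3*(-11) + K(0) = 3*(-11) - 15/2 = -33 - 15/2 = -81/2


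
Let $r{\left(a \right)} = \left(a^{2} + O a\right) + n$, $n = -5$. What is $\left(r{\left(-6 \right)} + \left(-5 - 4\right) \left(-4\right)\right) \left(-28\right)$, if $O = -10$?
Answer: $-3556$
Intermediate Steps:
$r{\left(a \right)} = -5 + a^{2} - 10 a$ ($r{\left(a \right)} = \left(a^{2} - 10 a\right) - 5 = -5 + a^{2} - 10 a$)
$\left(r{\left(-6 \right)} + \left(-5 - 4\right) \left(-4\right)\right) \left(-28\right) = \left(\left(-5 + \left(-6\right)^{2} - -60\right) + \left(-5 - 4\right) \left(-4\right)\right) \left(-28\right) = \left(\left(-5 + 36 + 60\right) - -36\right) \left(-28\right) = \left(91 + 36\right) \left(-28\right) = 127 \left(-28\right) = -3556$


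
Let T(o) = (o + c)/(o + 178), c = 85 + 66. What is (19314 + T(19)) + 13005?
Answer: 6367013/197 ≈ 32320.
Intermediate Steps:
c = 151
T(o) = (151 + o)/(178 + o) (T(o) = (o + 151)/(o + 178) = (151 + o)/(178 + o))
(19314 + T(19)) + 13005 = (19314 + (151 + 19)/(178 + 19)) + 13005 = (19314 + 170/197) + 13005 = 3805028/197 + 13005 = 6367013/197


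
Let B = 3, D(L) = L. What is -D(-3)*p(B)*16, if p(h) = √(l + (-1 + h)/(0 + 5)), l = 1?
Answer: 48*√35/5 ≈ 56.794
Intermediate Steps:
p(h) = √(⅘ + h/5) (p(h) = √(1 + (-1 + h)/(0 + 5)) = √(1 + (-1 + h)/5) = √(1 + (-1 + h)*(⅕)) = √(1 + (-⅕ + h/5)) = √(⅘ + h/5))
-D(-3)*p(B)*16 = -(-3*√(20 + 5*3)/5)*16 = -(-3*√(20 + 15)/5)*16 = -(-3*√35/5)*16 = -(-48)*√35/5 = 48*√35/5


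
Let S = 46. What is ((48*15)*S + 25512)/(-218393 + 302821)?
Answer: 14658/21107 ≈ 0.69446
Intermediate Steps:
((48*15)*S + 25512)/(-218393 + 302821) = ((48*15)*46 + 25512)/(-218393 + 302821) = (720*46 + 25512)/84428 = (33120 + 25512)*(1/84428) = 58632*(1/84428) = 14658/21107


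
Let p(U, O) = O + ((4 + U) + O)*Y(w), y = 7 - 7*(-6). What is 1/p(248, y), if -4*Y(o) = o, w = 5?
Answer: -4/1309 ≈ -0.0030558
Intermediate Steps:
Y(o) = -o/4
y = 49 (y = 7 + 42 = 49)
p(U, O) = -5 - 5*U/4 - O/4 (p(U, O) = O + ((4 + U) + O)*(-1/4*5) = O + (4 + O + U)*(-5/4) = O + (-5 - 5*O/4 - 5*U/4) = -5 - 5*U/4 - O/4)
1/p(248, y) = 1/(-5 - 5/4*248 - 1/4*49) = 1/(-5 - 310 - 49/4) = 1/(-1309/4) = -4/1309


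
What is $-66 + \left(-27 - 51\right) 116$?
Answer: $-9114$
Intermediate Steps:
$-66 + \left(-27 - 51\right) 116 = -66 - 9048 = -9114$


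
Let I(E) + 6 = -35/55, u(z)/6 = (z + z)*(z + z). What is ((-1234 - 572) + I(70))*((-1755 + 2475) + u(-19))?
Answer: -187107576/11 ≈ -1.7010e+7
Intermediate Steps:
u(z) = 24*z² (u(z) = 6*((z + z)*(z + z)) = 6*((2*z)*(2*z)) = 6*(4*z²) = 24*z²)
I(E) = -73/11 (I(E) = -6 - 35/55 = -6 - 35*1/55 = -6 - 7/11 = -73/11)
((-1234 - 572) + I(70))*((-1755 + 2475) + u(-19)) = ((-1234 - 572) - 73/11)*((-1755 + 2475) + 24*(-19)²) = (-1806 - 73/11)*(720 + 24*361) = -19939*(720 + 8664)/11 = -19939/11*9384 = -187107576/11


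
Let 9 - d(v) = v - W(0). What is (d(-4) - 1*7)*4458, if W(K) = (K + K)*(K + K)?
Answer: 26748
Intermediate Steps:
W(K) = 4*K² (W(K) = (2*K)*(2*K) = 4*K²)
d(v) = 9 - v (d(v) = 9 - (v - 4*0²) = 9 - (v - 4*0) = 9 - (v - 1*0) = 9 - (v + 0) = 9 - v)
(d(-4) - 1*7)*4458 = ((9 - 1*(-4)) - 1*7)*4458 = ((9 + 4) - 7)*4458 = (13 - 7)*4458 = 6*4458 = 26748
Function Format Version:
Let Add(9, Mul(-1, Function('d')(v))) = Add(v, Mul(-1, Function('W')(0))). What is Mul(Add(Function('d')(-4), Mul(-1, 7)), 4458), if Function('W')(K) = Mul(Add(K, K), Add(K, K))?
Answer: 26748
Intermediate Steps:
Function('W')(K) = Mul(4, Pow(K, 2)) (Function('W')(K) = Mul(Mul(2, K), Mul(2, K)) = Mul(4, Pow(K, 2)))
Function('d')(v) = Add(9, Mul(-1, v)) (Function('d')(v) = Add(9, Mul(-1, Add(v, Mul(-1, Mul(4, Pow(0, 2)))))) = Add(9, Mul(-1, Add(v, Mul(-1, Mul(4, 0))))) = Add(9, Mul(-1, Add(v, Mul(-1, 0)))) = Add(9, Mul(-1, Add(v, 0))) = Add(9, Mul(-1, v)))
Mul(Add(Function('d')(-4), Mul(-1, 7)), 4458) = Mul(Add(Add(9, Mul(-1, -4)), Mul(-1, 7)), 4458) = Mul(Add(Add(9, 4), -7), 4458) = Mul(Add(13, -7), 4458) = Mul(6, 4458) = 26748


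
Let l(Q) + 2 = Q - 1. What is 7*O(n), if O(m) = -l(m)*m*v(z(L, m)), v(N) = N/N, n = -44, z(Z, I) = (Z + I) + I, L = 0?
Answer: -14476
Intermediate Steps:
z(Z, I) = Z + 2*I (z(Z, I) = (I + Z) + I = Z + 2*I)
v(N) = 1
l(Q) = -3 + Q (l(Q) = -2 + (Q - 1) = -2 + (-1 + Q) = -3 + Q)
O(m) = -m*(-3 + m) (O(m) = -(-3 + m)*m = -m*(-3 + m))
7*O(n) = 7*(-44*(3 - 1*(-44))) = 7*(-44*(3 + 44)) = 7*(-44*47) = 7*(-2068) = -14476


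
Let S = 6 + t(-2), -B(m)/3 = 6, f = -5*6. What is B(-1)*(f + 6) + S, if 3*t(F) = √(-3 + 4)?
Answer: 1315/3 ≈ 438.33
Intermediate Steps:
f = -30
B(m) = -18 (B(m) = -3*6 = -18)
t(F) = ⅓ (t(F) = √(-3 + 4)/3 = √1/3 = (⅓)*1 = ⅓)
S = 19/3 (S = 6 + ⅓ = 19/3 ≈ 6.3333)
B(-1)*(f + 6) + S = -18*(-30 + 6) + 19/3 = -18*(-24) + 19/3 = 432 + 19/3 = 1315/3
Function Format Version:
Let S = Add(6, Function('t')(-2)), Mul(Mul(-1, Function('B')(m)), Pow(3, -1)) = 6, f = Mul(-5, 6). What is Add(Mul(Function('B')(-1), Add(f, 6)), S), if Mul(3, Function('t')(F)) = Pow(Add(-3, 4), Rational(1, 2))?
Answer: Rational(1315, 3) ≈ 438.33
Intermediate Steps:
f = -30
Function('B')(m) = -18 (Function('B')(m) = Mul(-3, 6) = -18)
Function('t')(F) = Rational(1, 3) (Function('t')(F) = Mul(Rational(1, 3), Pow(Add(-3, 4), Rational(1, 2))) = Mul(Rational(1, 3), Pow(1, Rational(1, 2))) = Mul(Rational(1, 3), 1) = Rational(1, 3))
S = Rational(19, 3) (S = Add(6, Rational(1, 3)) = Rational(19, 3) ≈ 6.3333)
Add(Mul(Function('B')(-1), Add(f, 6)), S) = Add(Mul(-18, Add(-30, 6)), Rational(19, 3)) = Add(Mul(-18, -24), Rational(19, 3)) = Add(432, Rational(19, 3)) = Rational(1315, 3)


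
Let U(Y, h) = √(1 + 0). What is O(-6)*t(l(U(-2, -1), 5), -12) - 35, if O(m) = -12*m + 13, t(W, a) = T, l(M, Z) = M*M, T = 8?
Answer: 645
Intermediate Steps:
U(Y, h) = 1 (U(Y, h) = √1 = 1)
l(M, Z) = M²
t(W, a) = 8
O(m) = 13 - 12*m
O(-6)*t(l(U(-2, -1), 5), -12) - 35 = (13 - 12*(-6))*8 - 35 = (13 + 72)*8 - 35 = 85*8 - 35 = 680 - 35 = 645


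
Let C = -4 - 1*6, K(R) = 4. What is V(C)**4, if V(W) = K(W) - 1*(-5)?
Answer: 6561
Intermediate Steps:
C = -10 (C = -4 - 6 = -10)
V(W) = 9 (V(W) = 4 - 1*(-5) = 4 + 5 = 9)
V(C)**4 = 9**4 = 6561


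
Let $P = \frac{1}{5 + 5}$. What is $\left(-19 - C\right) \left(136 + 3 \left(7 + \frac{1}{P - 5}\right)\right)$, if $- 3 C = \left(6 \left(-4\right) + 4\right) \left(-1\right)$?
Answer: $- \frac{283531}{147} \approx -1928.8$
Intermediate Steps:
$P = \frac{1}{10} \approx 0.1$
$C = - \frac{20}{3}$ ($C = - \frac{\left(6 \left(-4\right) + 4\right) \left(-1\right)}{3} = - \frac{\left(-24 + 4\right) \left(-1\right)}{3} = - \frac{\left(-20\right) \left(-1\right)}{3} = \left(- \frac{1}{3}\right) 20 = - \frac{20}{3} \approx -6.6667$)
$\left(-19 - C\right) \left(136 + 3 \left(7 + \frac{1}{P - 5}\right)\right) = \left(-19 - - \frac{20}{3}\right) \left(136 + 3 \left(7 + \frac{1}{\frac{1}{10} - 5}\right)\right) = \left(-19 + \frac{20}{3}\right) \left(136 + 3 \left(7 + \frac{1}{- \frac{49}{10}}\right)\right) = - \frac{37 \left(136 + 3 \left(7 - \frac{10}{49}\right)\right)}{3} = - \frac{37 \left(136 + 3 \cdot \frac{333}{49}\right)}{3} = - \frac{37 \left(136 + \frac{999}{49}\right)}{3} = \left(- \frac{37}{3}\right) \frac{7663}{49} = - \frac{283531}{147}$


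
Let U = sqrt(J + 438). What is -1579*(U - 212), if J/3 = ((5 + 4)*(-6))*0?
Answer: 334748 - 1579*sqrt(438) ≈ 3.0170e+5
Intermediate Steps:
J = 0 (J = 3*(((5 + 4)*(-6))*0) = 3*((9*(-6))*0) = 3*(-54*0) = 3*0 = 0)
U = sqrt(438) (U = sqrt(0 + 438) = sqrt(438) ≈ 20.928)
-1579*(U - 212) = -1579*(sqrt(438) - 212) = -1579*(-212 + sqrt(438)) = 334748 - 1579*sqrt(438)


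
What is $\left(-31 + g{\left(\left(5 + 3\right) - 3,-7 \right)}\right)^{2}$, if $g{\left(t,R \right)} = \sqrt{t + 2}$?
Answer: $\left(31 - \sqrt{7}\right)^{2} \approx 803.96$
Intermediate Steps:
$g{\left(t,R \right)} = \sqrt{2 + t}$
$\left(-31 + g{\left(\left(5 + 3\right) - 3,-7 \right)}\right)^{2} = \left(-31 + \sqrt{2 + \left(\left(5 + 3\right) - 3\right)}\right)^{2} = \left(-31 + \sqrt{2 + \left(8 - 3\right)}\right)^{2} = \left(-31 + \sqrt{2 + 5}\right)^{2} = \left(-31 + \sqrt{7}\right)^{2}$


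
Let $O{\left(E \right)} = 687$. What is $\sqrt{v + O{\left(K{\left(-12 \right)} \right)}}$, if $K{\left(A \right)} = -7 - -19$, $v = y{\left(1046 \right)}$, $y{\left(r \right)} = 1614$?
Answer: $\sqrt{2301} \approx 47.969$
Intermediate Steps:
$v = 1614$
$K{\left(A \right)} = 12$ ($K{\left(A \right)} = -7 + 19 = 12$)
$\sqrt{v + O{\left(K{\left(-12 \right)} \right)}} = \sqrt{1614 + 687} = \sqrt{2301}$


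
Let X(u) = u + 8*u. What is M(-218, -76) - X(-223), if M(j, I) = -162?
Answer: 1845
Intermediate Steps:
X(u) = 9*u
M(-218, -76) - X(-223) = -162 - 9*(-223) = -162 - 1*(-2007) = -162 + 2007 = 1845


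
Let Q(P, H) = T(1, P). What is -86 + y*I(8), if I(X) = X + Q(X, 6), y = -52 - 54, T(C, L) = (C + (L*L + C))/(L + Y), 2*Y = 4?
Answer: -8168/5 ≈ -1633.6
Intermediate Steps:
Y = 2 (Y = (1/2)*4 = 2)
T(C, L) = (L**2 + 2*C)/(2 + L) (T(C, L) = (C + (L*L + C))/(L + 2) = (C + (L**2 + C))/(2 + L) = (C + (C + L**2))/(2 + L) = (L**2 + 2*C)/(2 + L))
Q(P, H) = (2 + P**2)/(2 + P) (Q(P, H) = (P**2 + 2*1)/(2 + P) = (P**2 + 2)/(2 + P) = (2 + P**2)/(2 + P))
y = -106
I(X) = X + (2 + X**2)/(2 + X)
-86 + y*I(8) = -86 - 106*(2 + 8**2 + 8*(2 + 8))/(2 + 8) = -86 - 106*(2 + 64 + 8*10)/10 = -86 - 53*(2 + 64 + 80)/5 = -86 - 53*146/5 = -86 - 106*73/5 = -86 - 7738/5 = -8168/5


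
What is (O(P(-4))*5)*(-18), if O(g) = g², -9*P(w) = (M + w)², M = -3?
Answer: -24010/9 ≈ -2667.8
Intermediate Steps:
P(w) = -(-3 + w)²/9
(O(P(-4))*5)*(-18) = ((-(-3 - 4)²/9)²*5)*(-18) = ((-⅑*(-7)²)²*5)*(-18) = ((-⅑*49)²*5)*(-18) = ((-49/9)²*5)*(-18) = ((2401/81)*5)*(-18) = (12005/81)*(-18) = -24010/9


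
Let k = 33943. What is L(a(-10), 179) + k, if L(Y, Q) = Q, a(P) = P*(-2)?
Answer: 34122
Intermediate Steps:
a(P) = -2*P
L(a(-10), 179) + k = 179 + 33943 = 34122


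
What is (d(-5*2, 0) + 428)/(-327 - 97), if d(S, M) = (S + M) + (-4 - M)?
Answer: -207/212 ≈ -0.97641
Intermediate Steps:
d(S, M) = -4 + S (d(S, M) = (M + S) + (-4 - M) = -4 + S)
(d(-5*2, 0) + 428)/(-327 - 97) = ((-4 - 5*2) + 428)/(-327 - 97) = ((-4 - 10) + 428)/(-424) = (-14 + 428)*(-1/424) = 414*(-1/424) = -207/212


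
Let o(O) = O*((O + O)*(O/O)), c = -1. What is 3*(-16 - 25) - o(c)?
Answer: -125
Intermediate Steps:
o(O) = 2*O² (o(O) = O*((2*O)*1) = O*(2*O) = 2*O²)
3*(-16 - 25) - o(c) = 3*(-16 - 25) - 2*(-1)² = 3*(-41) - 2 = -123 - 1*2 = -123 - 2 = -125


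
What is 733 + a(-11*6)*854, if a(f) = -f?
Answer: 57097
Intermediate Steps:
733 + a(-11*6)*854 = 733 - (-11)*6*854 = 733 - 1*(-66)*854 = 733 + 66*854 = 733 + 56364 = 57097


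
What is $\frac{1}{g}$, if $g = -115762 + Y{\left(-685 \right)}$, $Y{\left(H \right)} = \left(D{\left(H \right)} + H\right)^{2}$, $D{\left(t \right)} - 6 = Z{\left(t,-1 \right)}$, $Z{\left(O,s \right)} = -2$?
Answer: $\frac{1}{347999} \approx 2.8736 \cdot 10^{-6}$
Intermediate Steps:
$D{\left(t \right)} = 4$ ($D{\left(t \right)} = 6 - 2 = 4$)
$Y{\left(H \right)} = \left(4 + H\right)^{2}$
$g = 347999$ ($g = -115762 + \left(4 - 685\right)^{2} = -115762 + \left(-681\right)^{2} = -115762 + 463761 = 347999$)
$\frac{1}{g} = \frac{1}{347999}$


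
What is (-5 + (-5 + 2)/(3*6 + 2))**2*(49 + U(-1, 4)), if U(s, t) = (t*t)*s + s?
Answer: 21218/25 ≈ 848.72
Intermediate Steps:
U(s, t) = s + s*t**2 (U(s, t) = t**2*s + s = s*t**2 + s = s + s*t**2)
(-5 + (-5 + 2)/(3*6 + 2))**2*(49 + U(-1, 4)) = (-5 + (-5 + 2)/(3*6 + 2))**2*(49 - (1 + 4**2)) = (-5 - 3/(18 + 2))**2*(49 - (1 + 16)) = (-5 - 3/20)**2*(49 - 1*17) = (-5 - 3*1/20)**2*(49 - 17) = (-5 - 3/20)**2*32 = (-103/20)**2*32 = (10609/400)*32 = 21218/25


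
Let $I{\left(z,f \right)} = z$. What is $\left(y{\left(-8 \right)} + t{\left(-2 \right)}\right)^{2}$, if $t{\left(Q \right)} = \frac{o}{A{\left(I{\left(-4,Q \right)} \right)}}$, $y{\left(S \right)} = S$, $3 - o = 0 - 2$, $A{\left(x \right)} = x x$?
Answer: $\frac{15129}{256} \approx 59.098$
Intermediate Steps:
$A{\left(x \right)} = x^{2}$
$o = 5$ ($o = 3 - \left(0 - 2\right) = 3 - -2 = 3 + 2 = 5$)
$t{\left(Q \right)} = \frac{5}{16}$ ($t{\left(Q \right)} = \frac{5}{\left(-4\right)^{2}} = \frac{5}{16}$)
$\left(y{\left(-8 \right)} + t{\left(-2 \right)}\right)^{2} = \left(-8 + \frac{5}{16}\right)^{2} = \left(- \frac{123}{16}\right)^{2} = \frac{15129}{256}$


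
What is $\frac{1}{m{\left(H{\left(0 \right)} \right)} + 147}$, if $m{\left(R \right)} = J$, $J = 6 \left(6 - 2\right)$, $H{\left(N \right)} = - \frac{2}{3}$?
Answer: $\frac{1}{171} \approx 0.005848$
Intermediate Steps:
$H{\left(N \right)} = - \frac{2}{3}$ ($H{\left(N \right)} = \left(-2\right) \frac{1}{3} = - \frac{2}{3}$)
$J = 24$ ($J = 6 \cdot 4 = 24$)
$m{\left(R \right)} = 24$
$\frac{1}{m{\left(H{\left(0 \right)} \right)} + 147} = \frac{1}{24 + 147} = \frac{1}{171}$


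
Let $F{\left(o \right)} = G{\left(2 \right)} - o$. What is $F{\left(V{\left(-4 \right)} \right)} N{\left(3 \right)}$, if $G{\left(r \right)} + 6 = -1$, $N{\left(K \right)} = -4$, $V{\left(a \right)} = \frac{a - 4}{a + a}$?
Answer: $32$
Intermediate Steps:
$V{\left(a \right)} = \frac{-4 + a}{2 a}$
$G{\left(r \right)} = -7$ ($G{\left(r \right)} = -6 - 1 = -7$)
$F{\left(o \right)} = -7 - o$
$F{\left(V{\left(-4 \right)} \right)} N{\left(3 \right)} = \left(-7 - \frac{-4 - 4}{2 \left(-4\right)}\right) \left(-4\right) = \left(-7 - \frac{1}{2} \left(- \frac{1}{4}\right) \left(-8\right)\right) \left(-4\right) = \left(-7 - 1\right) \left(-4\right) = \left(-8\right) \left(-4\right) = 32$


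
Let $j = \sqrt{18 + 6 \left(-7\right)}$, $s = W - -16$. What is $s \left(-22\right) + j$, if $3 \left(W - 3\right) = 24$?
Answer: $-594 + 2 i \sqrt{6} \approx -594.0 + 4.899 i$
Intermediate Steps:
$W = 11$ ($W = 3 + \frac{1}{3} \cdot 24 = 3 + 8 = 11$)
$s = 27$ ($s = 11 - -16 = 11 + 16 = 27$)
$j = 2 i \sqrt{6}$ ($j = \sqrt{18 - 42} = \sqrt{-24} = 2 i \sqrt{6} \approx 4.899 i$)
$s \left(-22\right) + j = 27 \left(-22\right) + 2 i \sqrt{6} = -594 + 2 i \sqrt{6}$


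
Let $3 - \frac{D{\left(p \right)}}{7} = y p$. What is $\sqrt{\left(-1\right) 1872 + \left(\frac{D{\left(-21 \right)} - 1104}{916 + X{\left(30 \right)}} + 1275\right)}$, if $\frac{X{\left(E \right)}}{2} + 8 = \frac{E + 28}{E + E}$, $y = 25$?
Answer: $\frac{i \sqrt{108745195557}}{13529} \approx 24.375 i$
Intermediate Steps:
$D{\left(p \right)} = 21 - 175 p$ ($D{\left(p \right)} = 21 - 7 \cdot 25 p = 21 - 175 p$)
$X{\left(E \right)} = -16 + \frac{28 + E}{E}$ ($X{\left(E \right)} = -16 + 2 \frac{E + 28}{E + E} = -16 + 2 \frac{28 + E}{2 E} = -16 + \frac{28 + E}{E}$)
$\sqrt{\left(-1\right) 1872 + \left(\frac{D{\left(-21 \right)} - 1104}{916 + X{\left(30 \right)}} + 1275\right)} = \sqrt{\left(-1\right) 1872 + \left(\frac{\left(21 - -3675\right) - 1104}{916 - \left(15 - \frac{28}{30}\right)} + 1275\right)} = \sqrt{-1872 + \left(\frac{\left(21 + 3675\right) - 1104}{916 + \left(-15 + 28 \cdot \frac{1}{30}\right)} + 1275\right)} = \sqrt{-1872 + \left(\frac{3696 - 1104}{916 + \left(-15 + \frac{14}{15}\right)} + 1275\right)} = \sqrt{-1872 + \left(\frac{2592}{916 - \frac{211}{15}} + 1275\right)} = \sqrt{-1872 + \left(\frac{2592}{\frac{13529}{15}} + 1275\right)} = \sqrt{-1872 + \left(2592 \cdot \frac{15}{13529} + 1275\right)} = \sqrt{-1872 + \left(\frac{38880}{13529} + 1275\right)} = \sqrt{-1872 + \frac{17288355}{13529}} = \sqrt{- \frac{8037933}{13529}} = \frac{i \sqrt{108745195557}}{13529}$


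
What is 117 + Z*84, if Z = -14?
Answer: -1059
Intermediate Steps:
117 + Z*84 = 117 - 14*84 = 117 - 1176 = -1059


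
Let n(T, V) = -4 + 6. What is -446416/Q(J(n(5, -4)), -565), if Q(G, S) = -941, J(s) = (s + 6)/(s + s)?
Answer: 446416/941 ≈ 474.41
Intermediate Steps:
n(T, V) = 2
J(s) = (6 + s)/(2*s) (J(s) = (6 + s)/((2*s)) = (6 + s)*(1/(2*s)) = (6 + s)/(2*s))
-446416/Q(J(n(5, -4)), -565) = -446416/(-941) = -446416*(-1/941) = 446416/941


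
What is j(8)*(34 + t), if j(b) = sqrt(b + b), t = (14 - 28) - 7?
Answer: 52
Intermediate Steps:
t = -21 (t = -14 - 7 = -21)
j(b) = sqrt(2)*sqrt(b) (j(b) = sqrt(2*b) = sqrt(2)*sqrt(b))
j(8)*(34 + t) = (sqrt(2)*sqrt(8))*(34 - 21) = (sqrt(2)*(2*sqrt(2)))*13 = 4*13 = 52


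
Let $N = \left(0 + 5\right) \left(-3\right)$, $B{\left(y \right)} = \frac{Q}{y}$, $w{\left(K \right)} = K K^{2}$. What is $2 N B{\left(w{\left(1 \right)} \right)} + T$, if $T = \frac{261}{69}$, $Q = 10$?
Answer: $- \frac{6813}{23} \approx -296.22$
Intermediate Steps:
$w{\left(K \right)} = K^{3}$
$T = \frac{87}{23}$ ($T = 261 \cdot \frac{1}{69} = \frac{87}{23} \approx 3.7826$)
$B{\left(y \right)} = \frac{10}{y}$
$N = -15$ ($N = 5 \left(-3\right) = -15$)
$2 N B{\left(w{\left(1 \right)} \right)} + T = 2 \left(-15\right) \frac{10}{1^{3}} + \frac{87}{23} = - 30 \cdot \frac{10}{1} + \frac{87}{23} = - 30 \cdot 10 \cdot 1 + \frac{87}{23} = \left(-30\right) 10 + \frac{87}{23} = -300 + \frac{87}{23} = - \frac{6813}{23}$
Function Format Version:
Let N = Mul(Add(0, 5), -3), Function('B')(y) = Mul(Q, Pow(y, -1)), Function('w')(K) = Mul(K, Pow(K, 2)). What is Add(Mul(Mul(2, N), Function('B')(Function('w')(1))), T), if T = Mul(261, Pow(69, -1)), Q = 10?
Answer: Rational(-6813, 23) ≈ -296.22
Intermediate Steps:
Function('w')(K) = Pow(K, 3)
T = Rational(87, 23) (T = Mul(261, Rational(1, 69)) = Rational(87, 23) ≈ 3.7826)
Function('B')(y) = Mul(10, Pow(y, -1))
N = -15 (N = Mul(5, -3) = -15)
Add(Mul(Mul(2, N), Function('B')(Function('w')(1))), T) = Add(Mul(Mul(2, -15), Mul(10, Pow(Pow(1, 3), -1))), Rational(87, 23)) = Add(Mul(-30, Mul(10, Pow(1, -1))), Rational(87, 23)) = Add(Mul(-30, Mul(10, 1)), Rational(87, 23)) = Add(Mul(-30, 10), Rational(87, 23)) = Add(-300, Rational(87, 23)) = Rational(-6813, 23)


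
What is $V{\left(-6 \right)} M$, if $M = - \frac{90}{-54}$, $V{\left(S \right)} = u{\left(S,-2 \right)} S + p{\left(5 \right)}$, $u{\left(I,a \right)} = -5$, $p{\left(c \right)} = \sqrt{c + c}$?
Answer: $50 + \frac{5 \sqrt{10}}{3} \approx 55.27$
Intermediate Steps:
$p{\left(c \right)} = \sqrt{2} \sqrt{c}$ ($p{\left(c \right)} = \sqrt{2 c} = \sqrt{2} \sqrt{c}$)
$V{\left(S \right)} = \sqrt{10} - 5 S$ ($V{\left(S \right)} = - 5 S + \sqrt{2} \sqrt{5} = - 5 S + \sqrt{10} = \sqrt{10} - 5 S$)
$M = \frac{5}{3}$ ($M = \left(-90\right) \left(- \frac{1}{54}\right) = \frac{5}{3} \approx 1.6667$)
$V{\left(-6 \right)} M = \left(\sqrt{10} - -30\right) \frac{5}{3} = \left(\sqrt{10} + 30\right) \frac{5}{3} = \left(30 + \sqrt{10}\right) \frac{5}{3} = 50 + \frac{5 \sqrt{10}}{3}$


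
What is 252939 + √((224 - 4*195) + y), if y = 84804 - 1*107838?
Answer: 252939 + I*√23590 ≈ 2.5294e+5 + 153.59*I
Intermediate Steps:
y = -23034 (y = 84804 - 107838 = -23034)
252939 + √((224 - 4*195) + y) = 252939 + √((224 - 4*195) - 23034) = 252939 + √((224 - 780) - 23034) = 252939 + √(-556 - 23034) = 252939 + √(-23590) = 252939 + I*√23590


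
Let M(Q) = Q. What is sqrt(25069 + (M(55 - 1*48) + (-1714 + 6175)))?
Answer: sqrt(29537) ≈ 171.86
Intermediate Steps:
sqrt(25069 + (M(55 - 1*48) + (-1714 + 6175))) = sqrt(25069 + ((55 - 1*48) + (-1714 + 6175))) = sqrt(25069 + ((55 - 48) + 4461)) = sqrt(25069 + (7 + 4461)) = sqrt(25069 + 4468) = sqrt(29537)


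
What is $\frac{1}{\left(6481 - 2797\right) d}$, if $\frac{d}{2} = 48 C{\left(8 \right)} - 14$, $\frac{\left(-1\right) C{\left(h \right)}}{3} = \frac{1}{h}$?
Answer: $- \frac{1}{235776} \approx -4.2413 \cdot 10^{-6}$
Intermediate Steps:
$C{\left(h \right)} = - \frac{3}{h}$
$d = -64$ ($d = 2 \left(48 \left(- \frac{3}{8}\right) - 14\right) = 2 \left(-18 - 14\right) = 2 \left(-32\right) = -64$)
$\frac{1}{\left(6481 - 2797\right) d} = \frac{1}{\left(6481 - 2797\right) \left(-64\right)} = \frac{1}{3684} \left(- \frac{1}{64}\right) = - \frac{1}{235776}$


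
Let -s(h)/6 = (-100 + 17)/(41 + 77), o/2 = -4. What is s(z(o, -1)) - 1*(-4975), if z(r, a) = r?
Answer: 293774/59 ≈ 4979.2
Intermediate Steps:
o = -8 (o = 2*(-4) = -8)
s(h) = 249/59 (s(h) = -6*(-100 + 17)/(41 + 77) = -(-498)/118 = -6*(-83/118) = 249/59)
s(z(o, -1)) - 1*(-4975) = 249/59 - 1*(-4975) = 249/59 + 4975 = 293774/59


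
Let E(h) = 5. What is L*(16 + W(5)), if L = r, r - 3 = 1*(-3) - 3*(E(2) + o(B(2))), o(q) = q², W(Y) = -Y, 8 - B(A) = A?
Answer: -1353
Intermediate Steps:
B(A) = 8 - A
r = -123 (r = 3 + (1*(-3) - 3*(5 + (8 - 1*2)²)) = 3 + (-3 - 3*(5 + (8 - 2)²)) = 3 + (-3 - 3*(5 + 6²)) = 3 + (-3 - 3*(5 + 36)) = 3 + (-3 - 3*41) = 3 + (-3 - 123) = 3 - 126 = -123)
L = -123
L*(16 + W(5)) = -123*(16 - 1*5) = -123*(16 - 5) = -123*11 = -1353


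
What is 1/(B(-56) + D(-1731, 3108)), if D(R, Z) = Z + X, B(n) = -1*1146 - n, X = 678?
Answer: 1/2696 ≈ 0.00037092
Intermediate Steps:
B(n) = -1146 - n
D(R, Z) = 678 + Z (D(R, Z) = Z + 678 = 678 + Z)
1/(B(-56) + D(-1731, 3108)) = 1/((-1146 - 1*(-56)) + (678 + 3108)) = 1/((-1146 + 56) + 3786) = 1/(-1090 + 3786) = 1/2696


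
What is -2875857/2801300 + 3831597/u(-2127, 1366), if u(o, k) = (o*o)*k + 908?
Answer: -8880975499877727/8655962545529300 ≈ -1.0260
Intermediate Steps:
u(o, k) = 908 + k*o² (u(o, k) = o²*k + 908 = k*o² + 908 = 908 + k*o²)
-2875857/2801300 + 3831597/u(-2127, 1366) = -2875857/2801300 + 3831597/(908 + 1366*(-2127)²) = -2875857*1/2801300 + 3831597/(908 + 1366*4524129) = -2875857/2801300 + 3831597/(908 + 6179960214) = -2875857/2801300 + 3831597/6179961122 = -8880975499877727/8655962545529300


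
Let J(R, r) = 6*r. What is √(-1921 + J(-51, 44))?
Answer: I*√1657 ≈ 40.706*I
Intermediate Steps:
√(-1921 + J(-51, 44)) = √(-1921 + 6*44) = √(-1921 + 264) = √(-1657) = I*√1657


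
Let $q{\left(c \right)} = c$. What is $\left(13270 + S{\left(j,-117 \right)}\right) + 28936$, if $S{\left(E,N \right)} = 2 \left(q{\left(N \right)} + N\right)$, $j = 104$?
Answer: $41738$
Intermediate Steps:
$S{\left(E,N \right)} = 4 N$ ($S{\left(E,N \right)} = 2 \left(N + N\right) = 2 \cdot 2 N = 4 N$)
$\left(13270 + S{\left(j,-117 \right)}\right) + 28936 = \left(13270 + 4 \left(-117\right)\right) + 28936 = \left(13270 - 468\right) + 28936 = 12802 + 28936 = 41738$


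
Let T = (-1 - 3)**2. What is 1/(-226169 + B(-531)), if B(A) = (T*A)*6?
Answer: -1/277145 ≈ -3.6082e-6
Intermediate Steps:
T = 16 (T = (-4)**2 = 16)
B(A) = 96*A (B(A) = (16*A)*6 = 96*A)
1/(-226169 + B(-531)) = 1/(-226169 + 96*(-531)) = 1/(-226169 - 50976) = 1/(-277145) = -1/277145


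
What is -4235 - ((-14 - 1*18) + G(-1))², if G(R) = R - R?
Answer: -5259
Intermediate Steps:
G(R) = 0
-4235 - ((-14 - 1*18) + G(-1))² = -4235 - ((-14 - 1*18) + 0)² = -4235 - ((-14 - 18) + 0)² = -4235 - (-32 + 0)² = -4235 - 1*(-32)² = -4235 - 1*1024 = -4235 - 1024 = -5259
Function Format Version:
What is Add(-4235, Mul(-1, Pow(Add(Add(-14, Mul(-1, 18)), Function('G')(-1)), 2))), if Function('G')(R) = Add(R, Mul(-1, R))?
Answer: -5259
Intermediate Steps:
Function('G')(R) = 0
Add(-4235, Mul(-1, Pow(Add(Add(-14, Mul(-1, 18)), Function('G')(-1)), 2))) = Add(-4235, Mul(-1, Pow(Add(Add(-14, Mul(-1, 18)), 0), 2))) = Add(-4235, Mul(-1, Pow(Add(Add(-14, -18), 0), 2))) = Add(-4235, Mul(-1, Pow(Add(-32, 0), 2))) = Add(-4235, Mul(-1, Pow(-32, 2))) = Add(-4235, Mul(-1, 1024)) = Add(-4235, -1024) = -5259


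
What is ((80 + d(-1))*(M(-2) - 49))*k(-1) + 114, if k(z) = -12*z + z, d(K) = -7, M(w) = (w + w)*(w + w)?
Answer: -26385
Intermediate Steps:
M(w) = 4*w² (M(w) = (2*w)*(2*w) = 4*w²)
k(z) = -11*z
((80 + d(-1))*(M(-2) - 49))*k(-1) + 114 = ((80 - 7)*(4*(-2)² - 49))*(-11*(-1)) + 114 = (73*(4*4 - 49))*11 + 114 = (73*(16 - 49))*11 + 114 = (73*(-33))*11 + 114 = -2409*11 + 114 = -26499 + 114 = -26385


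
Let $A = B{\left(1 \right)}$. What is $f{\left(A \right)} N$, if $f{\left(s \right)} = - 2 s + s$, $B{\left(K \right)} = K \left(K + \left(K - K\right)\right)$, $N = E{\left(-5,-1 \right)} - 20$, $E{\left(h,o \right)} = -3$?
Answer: $23$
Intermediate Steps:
$N = -23$ ($N = -3 - 20 = -23$)
$B{\left(K \right)} = K^{2}$ ($B{\left(K \right)} = K \left(K + 0\right) = K K = K^{2}$)
$A = 1$ ($A = 1^{2} = 1$)
$f{\left(s \right)} = - s$
$f{\left(A \right)} N = \left(-1\right) 1 \left(-23\right) = \left(-1\right) \left(-23\right) = 23$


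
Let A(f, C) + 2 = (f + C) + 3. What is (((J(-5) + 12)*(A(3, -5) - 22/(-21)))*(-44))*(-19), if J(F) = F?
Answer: 836/3 ≈ 278.67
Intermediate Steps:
A(f, C) = 1 + C + f (A(f, C) = -2 + ((f + C) + 3) = -2 + ((C + f) + 3) = -2 + (3 + C + f) = 1 + C + f)
(((J(-5) + 12)*(A(3, -5) - 22/(-21)))*(-44))*(-19) = (((-5 + 12)*((1 - 5 + 3) - 22/(-21)))*(-44))*(-19) = ((7*(-1 - 22*(-1/21)))*(-44))*(-19) = ((7*(-1 + 22/21))*(-44))*(-19) = ((7*(1/21))*(-44))*(-19) = ((⅓)*(-44))*(-19) = -44/3*(-19) = 836/3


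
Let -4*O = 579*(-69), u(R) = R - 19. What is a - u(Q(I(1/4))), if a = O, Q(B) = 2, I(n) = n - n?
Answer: 40019/4 ≈ 10005.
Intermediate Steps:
I(n) = 0
u(R) = -19 + R
O = 39951/4 (O = -579*(-69)/4 = -1/4*(-39951) = 39951/4 ≈ 9987.8)
a = 39951/4 ≈ 9987.8
a - u(Q(I(1/4))) = 39951/4 - (-19 + 2) = 39951/4 - 1*(-17) = 39951/4 + 17 = 40019/4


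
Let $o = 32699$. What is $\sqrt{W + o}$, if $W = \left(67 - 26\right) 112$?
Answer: $\sqrt{37291} \approx 193.11$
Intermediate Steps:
$W = 4592$ ($W = 41 \cdot 112 = 4592$)
$\sqrt{W + o} = \sqrt{4592 + 32699} = \sqrt{37291}$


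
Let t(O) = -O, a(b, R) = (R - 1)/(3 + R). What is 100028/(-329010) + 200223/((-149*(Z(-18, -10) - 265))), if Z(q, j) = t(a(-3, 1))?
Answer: 1238515273/259819197 ≈ 4.7668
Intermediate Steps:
a(b, R) = (-1 + R)/(3 + R)
Z(q, j) = 0 (Z(q, j) = -(-1 + 1)/(3 + 1) = -0/4 = -1*0 = 0)
100028/(-329010) + 200223/((-149*(Z(-18, -10) - 265))) = 100028/(-329010) + 200223/((-149*(0 - 265))) = 100028*(-1/329010) + 200223/((-149*(-265))) = -50014/164505 + 200223/39485 = 1238515273/259819197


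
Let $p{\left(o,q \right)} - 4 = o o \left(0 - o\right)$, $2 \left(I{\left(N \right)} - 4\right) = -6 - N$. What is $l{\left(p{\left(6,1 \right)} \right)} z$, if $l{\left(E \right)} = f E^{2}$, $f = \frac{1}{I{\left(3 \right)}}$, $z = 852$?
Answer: $-76584576$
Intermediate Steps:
$I{\left(N \right)} = 1 - \frac{N}{2}$ ($I{\left(N \right)} = 4 + \frac{-6 - N}{2} = 4 - \left(3 + \frac{N}{2}\right) = 1 - \frac{N}{2}$)
$p{\left(o,q \right)} = 4 - o^{3}$ ($p{\left(o,q \right)} = 4 + o o \left(0 - o\right) = 4 + o^{2} \left(- o\right) = 4 - o^{3}$)
$f = -2$ ($f = \frac{1}{1 - \frac{3}{2}} = \frac{1}{- \frac{1}{2}} = -2$)
$l{\left(E \right)} = - 2 E^{2}$
$l{\left(p{\left(6,1 \right)} \right)} z = - 2 \left(4 - 6^{3}\right)^{2} \cdot 852 = - 2 \left(4 - 216\right)^{2} \cdot 852 = - 2 \left(-212\right)^{2} \cdot 852 = \left(-2\right) 44944 \cdot 852 = \left(-89888\right) 852 = -76584576$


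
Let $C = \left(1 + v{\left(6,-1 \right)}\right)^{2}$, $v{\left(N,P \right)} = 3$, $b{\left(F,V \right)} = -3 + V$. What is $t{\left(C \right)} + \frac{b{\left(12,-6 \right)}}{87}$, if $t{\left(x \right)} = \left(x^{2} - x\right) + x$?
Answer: $\frac{7421}{29} \approx 255.9$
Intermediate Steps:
$C = 16$ ($C = \left(1 + 3\right)^{2} = 4^{2} = 16$)
$t{\left(x \right)} = x^{2}$
$t{\left(C \right)} + \frac{b{\left(12,-6 \right)}}{87} = 16^{2} + \frac{-3 - 6}{87} = 256 + \frac{1}{87} \left(-9\right) = 256 - \frac{3}{29} = \frac{7421}{29}$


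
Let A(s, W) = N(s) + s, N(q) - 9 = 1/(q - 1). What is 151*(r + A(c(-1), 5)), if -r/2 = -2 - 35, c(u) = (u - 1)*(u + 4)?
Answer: 81238/7 ≈ 11605.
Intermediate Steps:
N(q) = 9 + 1/(-1 + q) (N(q) = 9 + 1/(q - 1) = 9 + 1/(-1 + q))
c(u) = (-1 + u)*(4 + u)
r = 74 (r = -2*(-2 - 35) = -2*(-37) = 74)
A(s, W) = s + (-8 + 9*s)/(-1 + s) (A(s, W) = (-8 + 9*s)/(-1 + s) + s = s + (-8 + 9*s)/(-1 + s))
151*(r + A(c(-1), 5)) = 151*(74 + (-8 + (-4 + (-1)² + 3*(-1))² + 8*(-4 + (-1)² + 3*(-1)))/(-1 + (-4 + (-1)² + 3*(-1)))) = 151*(74 + (-8 + (-4 + 1 - 3)² + 8*(-4 + 1 - 3))/(-1 + (-4 + 1 - 3))) = 151*(74 + (-8 + (-6)² + 8*(-6))/(-1 - 6)) = 151*(74 + (-8 + 36 - 48)/(-7)) = 151*(74 - ⅐*(-20)) = 151*(74 + 20/7) = 151*(538/7) = 81238/7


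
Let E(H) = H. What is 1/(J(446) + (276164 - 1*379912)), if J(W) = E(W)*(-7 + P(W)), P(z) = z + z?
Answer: 1/290962 ≈ 3.4369e-6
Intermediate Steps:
P(z) = 2*z
J(W) = W*(-7 + 2*W)
1/(J(446) + (276164 - 1*379912)) = 1/(446*(-7 + 2*446) + (276164 - 1*379912)) = 1/(446*(-7 + 892) + (276164 - 379912)) = 1/(446*885 - 103748) = 1/(394710 - 103748) = 1/290962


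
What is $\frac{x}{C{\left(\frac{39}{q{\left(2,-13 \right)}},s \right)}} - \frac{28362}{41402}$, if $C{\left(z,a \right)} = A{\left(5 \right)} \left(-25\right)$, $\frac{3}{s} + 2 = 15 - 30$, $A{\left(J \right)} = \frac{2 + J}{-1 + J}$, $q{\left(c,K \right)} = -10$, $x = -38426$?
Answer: $\frac{19505183}{22225} \approx 877.62$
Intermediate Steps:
$A{\left(J \right)} = \frac{2 + J}{-1 + J}$
$s = - \frac{3}{17}$ ($s = \frac{3}{-2 + \left(15 - 30\right)} = \frac{3}{-2 - 15} = \frac{3}{-17} = 3 \left(- \frac{1}{17}\right) = - \frac{3}{17} \approx -0.17647$)
$C{\left(z,a \right)} = - \frac{175}{4}$ ($C{\left(z,a \right)} = \frac{2 + 5}{-1 + 5} \left(-25\right) = \frac{1}{4} \cdot 7 \left(-25\right) = \frac{7}{4} \left(-25\right) = - \frac{175}{4}$)
$\frac{x}{C{\left(\frac{39}{q{\left(2,-13 \right)}},s \right)}} - \frac{28362}{41402} = - \frac{38426}{- \frac{175}{4}} - \frac{28362}{41402} = \left(-38426\right) \left(- \frac{4}{175}\right) - \frac{87}{127} = \frac{153704}{175} - \frac{87}{127} = \frac{19505183}{22225}$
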